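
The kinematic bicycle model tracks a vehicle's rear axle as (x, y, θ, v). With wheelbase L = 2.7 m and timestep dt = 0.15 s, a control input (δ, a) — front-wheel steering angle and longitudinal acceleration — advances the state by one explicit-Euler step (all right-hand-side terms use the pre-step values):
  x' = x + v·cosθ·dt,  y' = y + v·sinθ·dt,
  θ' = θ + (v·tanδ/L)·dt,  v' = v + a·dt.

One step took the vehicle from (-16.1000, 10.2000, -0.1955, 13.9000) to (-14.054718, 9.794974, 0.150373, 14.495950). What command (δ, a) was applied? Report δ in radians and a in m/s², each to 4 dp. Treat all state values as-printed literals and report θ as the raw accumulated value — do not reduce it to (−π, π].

δ = 0.4211, a = 3.9730

a = (v'−v)/dt = (0.595950)/0.15 = 3.9730
Δθ = θ'−θ = 0.345873;  (v·dt/L) = 13.9000·0.15/2.7 = 0.772222
tan δ = Δθ·L/(v·dt) = 0.447893  →  δ = 0.4211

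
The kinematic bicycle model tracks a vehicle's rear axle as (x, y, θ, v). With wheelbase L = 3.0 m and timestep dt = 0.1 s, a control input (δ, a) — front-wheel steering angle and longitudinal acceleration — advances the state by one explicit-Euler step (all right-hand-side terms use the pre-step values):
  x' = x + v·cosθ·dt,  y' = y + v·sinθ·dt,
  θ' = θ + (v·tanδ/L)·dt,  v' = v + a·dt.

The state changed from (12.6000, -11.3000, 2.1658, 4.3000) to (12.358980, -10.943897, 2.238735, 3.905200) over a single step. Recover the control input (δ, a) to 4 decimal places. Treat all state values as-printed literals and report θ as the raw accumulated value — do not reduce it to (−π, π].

δ = 0.4707, a = -3.9480

a = (v'−v)/dt = (-0.394800)/0.1 = -3.9480
Δθ = θ'−θ = 0.072935;  (v·dt/L) = 4.3000·0.1/3.0 = 0.143333
tan δ = Δθ·L/(v·dt) = 0.508849  →  δ = 0.4707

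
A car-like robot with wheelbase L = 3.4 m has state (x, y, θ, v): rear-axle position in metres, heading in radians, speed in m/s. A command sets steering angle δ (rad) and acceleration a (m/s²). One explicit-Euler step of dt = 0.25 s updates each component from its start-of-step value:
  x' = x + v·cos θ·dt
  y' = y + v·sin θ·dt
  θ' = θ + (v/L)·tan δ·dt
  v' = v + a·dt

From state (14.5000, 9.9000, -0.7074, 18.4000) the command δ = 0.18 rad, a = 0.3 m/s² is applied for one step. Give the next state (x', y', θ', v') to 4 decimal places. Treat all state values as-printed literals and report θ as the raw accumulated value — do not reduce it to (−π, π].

(17.9962, 6.9106, -0.4612, 18.4750)

x' = 14.5000 + 18.4000·cos(-0.7074)·0.25 = 17.9962
y' = 9.9000 + 18.4000·sin(-0.7074)·0.25 = 6.9106
θ' = -0.7074 + (18.4000/3.4)·tan(0.18)·0.25 = -0.4612
v' = 18.4000 + 0.3000·0.25 = 18.4750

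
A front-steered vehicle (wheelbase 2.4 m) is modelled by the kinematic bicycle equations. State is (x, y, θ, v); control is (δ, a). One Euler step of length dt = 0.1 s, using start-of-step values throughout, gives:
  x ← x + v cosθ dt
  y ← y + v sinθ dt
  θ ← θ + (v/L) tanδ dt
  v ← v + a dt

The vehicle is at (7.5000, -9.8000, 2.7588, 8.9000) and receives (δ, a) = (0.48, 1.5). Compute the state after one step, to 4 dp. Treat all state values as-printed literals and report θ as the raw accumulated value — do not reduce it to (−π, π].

(6.6744, -9.4676, 2.9519, 9.0500)

x' = 7.5000 + 8.9000·cos(2.7588)·0.1 = 6.6744
y' = -9.8000 + 8.9000·sin(2.7588)·0.1 = -9.4676
θ' = 2.7588 + (8.9000/2.4)·tan(0.48)·0.1 = 2.9519
v' = 8.9000 + 1.5000·0.1 = 9.0500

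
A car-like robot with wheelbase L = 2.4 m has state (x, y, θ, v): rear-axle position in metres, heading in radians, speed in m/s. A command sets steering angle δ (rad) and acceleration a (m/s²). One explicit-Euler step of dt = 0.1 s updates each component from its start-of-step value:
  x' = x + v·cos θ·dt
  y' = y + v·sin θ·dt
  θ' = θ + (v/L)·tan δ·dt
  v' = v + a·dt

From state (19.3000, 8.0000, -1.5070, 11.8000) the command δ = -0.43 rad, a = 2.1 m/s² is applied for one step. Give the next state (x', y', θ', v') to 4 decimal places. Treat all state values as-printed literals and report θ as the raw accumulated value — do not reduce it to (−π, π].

x' = 19.3000 + 11.8000·cos(-1.5070)·0.1 = 19.3752
y' = 8.0000 + 11.8000·sin(-1.5070)·0.1 = 6.8224
θ' = -1.5070 + (11.8000/2.4)·tan(-0.43)·0.1 = -1.7325
v' = 11.8000 + 2.1000·0.1 = 12.0100

(19.3752, 6.8224, -1.7325, 12.0100)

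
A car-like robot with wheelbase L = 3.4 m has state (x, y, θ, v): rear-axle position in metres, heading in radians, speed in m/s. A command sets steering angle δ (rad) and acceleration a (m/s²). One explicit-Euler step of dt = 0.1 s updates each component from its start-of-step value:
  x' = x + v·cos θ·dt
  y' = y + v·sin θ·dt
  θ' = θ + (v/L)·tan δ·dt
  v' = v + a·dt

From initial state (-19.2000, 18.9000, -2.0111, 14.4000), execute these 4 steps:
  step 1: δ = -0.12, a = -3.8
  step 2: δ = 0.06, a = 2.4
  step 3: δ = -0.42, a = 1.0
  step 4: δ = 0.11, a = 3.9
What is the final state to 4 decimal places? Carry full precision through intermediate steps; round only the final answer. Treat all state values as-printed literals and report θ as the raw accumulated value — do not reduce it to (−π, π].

after step 1 (δ=-0.12, a=-3.8): (-19.813748, 17.597344, -2.062169, 14.020000)
after step 2 (δ=0.06, a=2.4): (-20.475263, 16.361220, -2.037398, 14.260000)
after step 3 (δ=-0.42, a=1.0): (-21.116755, 15.087656, -2.224696, 14.360000)
after step 4 (δ=0.11, a=3.9): (-21.990254, 13.947877, -2.178049, 14.750000)

(-21.9903, 13.9479, -2.1780, 14.7500)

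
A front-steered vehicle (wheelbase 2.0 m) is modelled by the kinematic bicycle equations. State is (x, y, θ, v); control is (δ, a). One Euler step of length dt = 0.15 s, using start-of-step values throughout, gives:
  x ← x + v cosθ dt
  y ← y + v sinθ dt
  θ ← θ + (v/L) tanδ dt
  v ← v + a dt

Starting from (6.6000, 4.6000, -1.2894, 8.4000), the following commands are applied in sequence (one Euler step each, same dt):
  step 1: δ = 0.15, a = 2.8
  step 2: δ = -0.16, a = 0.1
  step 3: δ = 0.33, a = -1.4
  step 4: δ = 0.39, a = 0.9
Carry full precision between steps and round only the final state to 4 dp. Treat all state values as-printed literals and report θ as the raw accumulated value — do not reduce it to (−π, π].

(8.4064, -0.2553, -0.8081, 8.7600)

after step 1 (δ=0.15, a=2.8): (6.949899, 3.389558, -1.194185, 8.820000)
after step 2 (δ=-0.16, a=0.1): (7.436460, 2.159278, -1.300937, 8.835000)
after step 3 (δ=0.33, a=-1.4): (7.789766, 0.881991, -1.073972, 8.625000)
after step 4 (δ=0.39, a=0.9): (8.406415, -0.255345, -0.808071, 8.760000)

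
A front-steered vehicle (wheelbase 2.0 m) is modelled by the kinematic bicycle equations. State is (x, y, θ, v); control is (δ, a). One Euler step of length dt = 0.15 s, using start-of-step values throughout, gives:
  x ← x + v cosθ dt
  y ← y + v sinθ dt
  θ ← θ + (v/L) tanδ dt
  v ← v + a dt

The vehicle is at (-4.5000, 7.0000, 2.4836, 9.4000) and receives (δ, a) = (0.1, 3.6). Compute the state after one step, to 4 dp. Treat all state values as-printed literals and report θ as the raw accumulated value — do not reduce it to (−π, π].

(-5.6156, 7.8623, 2.5543, 9.9400)

x' = -4.5000 + 9.4000·cos(2.4836)·0.15 = -5.6156
y' = 7.0000 + 9.4000·sin(2.4836)·0.15 = 7.8623
θ' = 2.4836 + (9.4000/2.0)·tan(0.1)·0.15 = 2.5543
v' = 9.4000 + 3.6000·0.15 = 9.9400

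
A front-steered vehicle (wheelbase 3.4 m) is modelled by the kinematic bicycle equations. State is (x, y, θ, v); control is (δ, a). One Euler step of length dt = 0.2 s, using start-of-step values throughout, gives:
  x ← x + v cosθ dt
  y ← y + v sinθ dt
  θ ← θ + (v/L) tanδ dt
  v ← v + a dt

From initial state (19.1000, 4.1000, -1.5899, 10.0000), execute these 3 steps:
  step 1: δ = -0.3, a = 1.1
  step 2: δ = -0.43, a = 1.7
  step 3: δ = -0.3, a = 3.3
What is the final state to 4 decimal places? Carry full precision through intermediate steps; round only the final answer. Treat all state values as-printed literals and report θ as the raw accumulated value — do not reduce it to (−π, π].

after step 1 (δ=-0.3, a=1.1): (19.061795, 2.100365, -1.771862, 10.220000)
after step 2 (δ=-0.43, a=1.7): (18.653579, 0.097543, -2.047575, 10.560000)
after step 3 (δ=-0.3, a=3.3): (17.684342, -1.778923, -2.239727, 11.220000)

(17.6843, -1.7789, -2.2397, 11.2200)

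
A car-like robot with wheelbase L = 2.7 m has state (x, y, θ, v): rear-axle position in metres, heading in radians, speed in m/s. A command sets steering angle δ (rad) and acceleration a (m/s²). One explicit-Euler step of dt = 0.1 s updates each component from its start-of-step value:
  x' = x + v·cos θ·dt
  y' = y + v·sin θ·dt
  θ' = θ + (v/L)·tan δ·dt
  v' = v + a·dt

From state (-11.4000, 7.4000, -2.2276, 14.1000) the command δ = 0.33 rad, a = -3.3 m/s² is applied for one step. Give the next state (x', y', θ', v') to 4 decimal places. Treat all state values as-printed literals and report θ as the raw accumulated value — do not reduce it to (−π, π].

(-12.2609, 6.2834, -2.0487, 13.7700)

x' = -11.4000 + 14.1000·cos(-2.2276)·0.1 = -12.2609
y' = 7.4000 + 14.1000·sin(-2.2276)·0.1 = 6.2834
θ' = -2.2276 + (14.1000/2.7)·tan(0.33)·0.1 = -2.0487
v' = 14.1000 − 3.3000·0.1 = 13.7700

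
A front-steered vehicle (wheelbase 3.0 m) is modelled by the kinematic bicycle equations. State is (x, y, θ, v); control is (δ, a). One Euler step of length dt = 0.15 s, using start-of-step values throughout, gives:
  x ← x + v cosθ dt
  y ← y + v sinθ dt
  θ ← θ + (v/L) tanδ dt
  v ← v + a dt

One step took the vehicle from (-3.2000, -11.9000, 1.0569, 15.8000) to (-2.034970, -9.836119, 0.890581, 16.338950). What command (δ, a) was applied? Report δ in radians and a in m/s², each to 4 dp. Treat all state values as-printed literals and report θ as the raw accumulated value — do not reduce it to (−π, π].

a = (v'−v)/dt = (0.538950)/0.15 = 3.5930
Δθ = θ'−θ = -0.166319;  (v·dt/L) = 15.8000·0.15/3.0 = 0.790000
tan δ = Δθ·L/(v·dt) = -0.210530  →  δ = -0.2075

δ = -0.2075, a = 3.5930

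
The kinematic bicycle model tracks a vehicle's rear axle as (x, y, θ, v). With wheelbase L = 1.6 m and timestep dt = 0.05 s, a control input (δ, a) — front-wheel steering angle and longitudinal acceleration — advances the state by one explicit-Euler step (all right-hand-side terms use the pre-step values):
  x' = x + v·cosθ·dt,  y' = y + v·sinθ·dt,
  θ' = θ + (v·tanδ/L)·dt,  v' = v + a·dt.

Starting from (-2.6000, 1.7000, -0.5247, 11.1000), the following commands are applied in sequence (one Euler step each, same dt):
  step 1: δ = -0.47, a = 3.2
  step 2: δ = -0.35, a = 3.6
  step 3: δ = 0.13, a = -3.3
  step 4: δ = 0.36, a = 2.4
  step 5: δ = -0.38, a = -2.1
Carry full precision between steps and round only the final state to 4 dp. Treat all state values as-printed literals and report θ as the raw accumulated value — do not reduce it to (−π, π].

(-0.4498, -0.1053, -0.7922, 11.2900)

after step 1 (δ=-0.47, a=3.2): (-2.119662, 1.421971, -0.700901, 11.260000)
after step 2 (δ=-0.35, a=3.6): (-1.689382, 1.058889, -0.829345, 11.440000)
after step 3 (δ=0.13, a=-3.3): (-1.303077, 0.637045, -0.782606, 11.275000)
after step 4 (δ=0.36, a=2.4): (-0.903334, 0.239528, -0.649983, 11.395000)
after step 5 (δ=-0.38, a=-2.1): (-0.449760, -0.105270, -0.792212, 11.290000)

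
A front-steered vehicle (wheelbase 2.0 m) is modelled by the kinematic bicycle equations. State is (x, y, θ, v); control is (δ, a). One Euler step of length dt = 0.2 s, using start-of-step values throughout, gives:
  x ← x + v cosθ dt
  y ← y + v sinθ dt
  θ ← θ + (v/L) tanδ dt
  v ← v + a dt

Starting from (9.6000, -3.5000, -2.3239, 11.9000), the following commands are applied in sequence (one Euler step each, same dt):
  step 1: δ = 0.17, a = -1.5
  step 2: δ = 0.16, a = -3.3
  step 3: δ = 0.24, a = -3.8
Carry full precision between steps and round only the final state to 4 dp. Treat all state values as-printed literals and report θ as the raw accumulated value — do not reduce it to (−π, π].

after step 1 (δ=0.17, a=-1.5): (7.972303, -5.236376, -2.119628, 11.600000)
after step 2 (δ=0.16, a=-3.3): (6.761979, -7.215648, -1.932428, 10.940000)
after step 3 (δ=0.24, a=-3.8): (5.987863, -9.262130, -1.664708, 10.180000)

(5.9879, -9.2621, -1.6647, 10.1800)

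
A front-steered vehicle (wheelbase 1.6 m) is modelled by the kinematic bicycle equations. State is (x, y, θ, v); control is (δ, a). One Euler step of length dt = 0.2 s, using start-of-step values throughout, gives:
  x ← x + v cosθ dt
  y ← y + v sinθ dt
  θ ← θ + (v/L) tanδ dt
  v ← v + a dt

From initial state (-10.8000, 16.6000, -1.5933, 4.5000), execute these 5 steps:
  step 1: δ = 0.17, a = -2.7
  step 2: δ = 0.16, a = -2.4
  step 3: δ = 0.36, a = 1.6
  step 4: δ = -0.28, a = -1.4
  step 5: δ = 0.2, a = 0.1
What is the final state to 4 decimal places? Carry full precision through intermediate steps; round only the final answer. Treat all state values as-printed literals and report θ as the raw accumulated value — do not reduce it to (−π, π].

(-10.2908, 12.8082, -1.3005, 3.5400)

after step 1 (δ=0.17, a=-2.7): (-10.820252, 15.700228, -1.496743, 3.960000)
after step 2 (δ=0.16, a=-2.4): (-10.761655, 14.910399, -1.416860, 3.480000)
after step 3 (δ=0.36, a=1.6): (-10.654938, 14.222629, -1.253125, 3.800000)
after step 4 (δ=-0.28, a=-1.4): (-10.417548, 13.500655, -1.389713, 3.520000)
after step 5 (δ=0.2, a=0.1): (-10.290761, 12.808166, -1.300521, 3.540000)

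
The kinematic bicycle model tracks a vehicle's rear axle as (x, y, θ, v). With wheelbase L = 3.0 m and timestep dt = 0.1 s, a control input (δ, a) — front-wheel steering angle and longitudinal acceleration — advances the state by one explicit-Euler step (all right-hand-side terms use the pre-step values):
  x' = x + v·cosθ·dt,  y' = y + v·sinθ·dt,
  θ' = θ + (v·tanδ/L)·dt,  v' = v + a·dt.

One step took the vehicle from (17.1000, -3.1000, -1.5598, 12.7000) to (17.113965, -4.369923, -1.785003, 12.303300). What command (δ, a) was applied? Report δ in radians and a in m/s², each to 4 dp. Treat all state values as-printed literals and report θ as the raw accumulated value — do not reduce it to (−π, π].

a = (v'−v)/dt = (-0.396700)/0.1 = -3.9670
Δθ = θ'−θ = -0.225203;  (v·dt/L) = 12.7000·0.1/3.0 = 0.423333
tan δ = Δθ·L/(v·dt) = -0.531976  →  δ = -0.4889

δ = -0.4889, a = -3.9670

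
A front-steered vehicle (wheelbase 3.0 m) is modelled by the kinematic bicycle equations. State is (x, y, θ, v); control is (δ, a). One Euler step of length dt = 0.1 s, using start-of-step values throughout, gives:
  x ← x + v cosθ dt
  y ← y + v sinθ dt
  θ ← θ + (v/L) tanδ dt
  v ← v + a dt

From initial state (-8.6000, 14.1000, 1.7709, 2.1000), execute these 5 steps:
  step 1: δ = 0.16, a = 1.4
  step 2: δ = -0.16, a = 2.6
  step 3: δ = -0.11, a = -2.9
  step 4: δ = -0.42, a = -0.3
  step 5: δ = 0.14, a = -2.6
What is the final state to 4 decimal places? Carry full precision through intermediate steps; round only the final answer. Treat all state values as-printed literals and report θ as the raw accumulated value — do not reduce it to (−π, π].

after step 1 (δ=0.16, a=1.4): (-8.641742, 14.305810, 1.782197, 2.240000)
after step 2 (δ=-0.16, a=2.6): (-8.688744, 14.524823, 1.770147, 2.500000)
after step 3 (δ=-0.11, a=-2.9): (-8.738252, 14.769872, 1.760943, 2.210000)
after step 4 (δ=-0.42, a=-0.3): (-8.780021, 14.986889, 1.728046, 2.180000)
after step 5 (δ=0.14, a=-2.6): (-8.814161, 15.202199, 1.738286, 1.920000)

(-8.8142, 15.2022, 1.7383, 1.9200)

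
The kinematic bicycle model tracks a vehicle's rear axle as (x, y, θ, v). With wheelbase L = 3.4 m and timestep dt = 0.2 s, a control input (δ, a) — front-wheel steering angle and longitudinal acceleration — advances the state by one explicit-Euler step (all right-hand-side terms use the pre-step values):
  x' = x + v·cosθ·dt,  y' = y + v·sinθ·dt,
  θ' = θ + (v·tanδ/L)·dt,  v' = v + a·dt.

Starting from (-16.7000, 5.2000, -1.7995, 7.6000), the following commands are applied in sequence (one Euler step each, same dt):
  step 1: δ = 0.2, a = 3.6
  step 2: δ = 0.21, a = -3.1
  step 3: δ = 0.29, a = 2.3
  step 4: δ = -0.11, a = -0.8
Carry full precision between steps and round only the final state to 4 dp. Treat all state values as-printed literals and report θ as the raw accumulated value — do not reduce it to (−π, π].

(-17.1604, -1.0913, -1.5224, 8.0000)

after step 1 (δ=0.2, a=3.6): (-17.044607, 3.719579, -1.708877, 8.320000)
after step 2 (δ=0.21, a=-3.1): (-17.273643, 2.071417, -1.604562, 7.700000)
after step 3 (δ=0.29, a=2.3): (-17.325633, 0.532295, -1.469399, 8.160000)
after step 4 (δ=-0.11, a=-0.8): (-17.160436, -1.091323, -1.522413, 8.000000)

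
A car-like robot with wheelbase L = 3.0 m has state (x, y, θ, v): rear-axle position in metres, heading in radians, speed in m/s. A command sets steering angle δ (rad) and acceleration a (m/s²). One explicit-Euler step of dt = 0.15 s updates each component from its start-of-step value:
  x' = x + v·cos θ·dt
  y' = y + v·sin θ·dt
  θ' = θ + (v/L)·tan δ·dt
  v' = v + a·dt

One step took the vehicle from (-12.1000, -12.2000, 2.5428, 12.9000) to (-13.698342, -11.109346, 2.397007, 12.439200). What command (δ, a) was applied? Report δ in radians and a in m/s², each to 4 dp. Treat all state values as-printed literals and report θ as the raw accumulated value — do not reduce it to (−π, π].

a = (v'−v)/dt = (-0.460800)/0.15 = -3.0720
Δθ = θ'−θ = -0.145793;  (v·dt/L) = 12.9000·0.15/3.0 = 0.645000
tan δ = Δθ·L/(v·dt) = -0.226036  →  δ = -0.2223

δ = -0.2223, a = -3.0720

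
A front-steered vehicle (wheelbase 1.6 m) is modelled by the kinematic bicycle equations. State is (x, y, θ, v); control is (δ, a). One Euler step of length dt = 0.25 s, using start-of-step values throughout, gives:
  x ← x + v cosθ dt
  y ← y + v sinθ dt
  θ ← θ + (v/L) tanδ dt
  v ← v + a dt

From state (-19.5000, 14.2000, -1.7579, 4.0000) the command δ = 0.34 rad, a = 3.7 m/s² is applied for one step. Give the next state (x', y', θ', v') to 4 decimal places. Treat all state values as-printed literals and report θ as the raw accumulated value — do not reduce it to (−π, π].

x' = -19.5000 + 4.0000·cos(-1.7579)·0.25 = -19.6860
y' = 14.2000 + 4.0000·sin(-1.7579)·0.25 = 13.2175
θ' = -1.7579 + (4.0000/1.6)·tan(0.34)·0.25 = -1.5368
v' = 4.0000 + 3.7000·0.25 = 4.9250

(-19.6860, 13.2175, -1.5368, 4.9250)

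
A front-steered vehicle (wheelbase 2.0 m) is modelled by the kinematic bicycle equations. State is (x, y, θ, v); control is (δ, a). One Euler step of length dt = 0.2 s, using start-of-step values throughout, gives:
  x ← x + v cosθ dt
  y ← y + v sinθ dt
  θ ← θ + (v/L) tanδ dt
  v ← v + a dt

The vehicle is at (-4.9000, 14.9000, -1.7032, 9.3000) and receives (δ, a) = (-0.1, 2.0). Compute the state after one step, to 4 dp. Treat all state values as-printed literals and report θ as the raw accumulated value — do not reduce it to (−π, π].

x' = -4.9000 + 9.3000·cos(-1.7032)·0.2 = -5.1456
y' = 14.9000 + 9.3000·sin(-1.7032)·0.2 = 13.0563
θ' = -1.7032 + (9.3000/2.0)·tan(-0.1)·0.2 = -1.7965
v' = 9.3000 + 2.0000·0.2 = 9.7000

(-5.1456, 13.0563, -1.7965, 9.7000)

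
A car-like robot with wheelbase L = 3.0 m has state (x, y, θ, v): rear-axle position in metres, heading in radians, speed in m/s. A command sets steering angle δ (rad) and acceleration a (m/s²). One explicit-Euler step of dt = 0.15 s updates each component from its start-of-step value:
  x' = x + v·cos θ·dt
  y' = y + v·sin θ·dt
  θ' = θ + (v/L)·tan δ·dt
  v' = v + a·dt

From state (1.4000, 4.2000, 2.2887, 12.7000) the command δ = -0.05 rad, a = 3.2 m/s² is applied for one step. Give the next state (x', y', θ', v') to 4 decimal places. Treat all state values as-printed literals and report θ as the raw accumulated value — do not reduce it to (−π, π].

x' = 1.4000 + 12.7000·cos(2.2887)·0.15 = 0.1469
y' = 4.2000 + 12.7000·sin(2.2887)·0.15 = 5.6348
θ' = 2.2887 + (12.7000/3.0)·tan(-0.05)·0.15 = 2.2569
v' = 12.7000 + 3.2000·0.15 = 13.1800

(0.1469, 5.6348, 2.2569, 13.1800)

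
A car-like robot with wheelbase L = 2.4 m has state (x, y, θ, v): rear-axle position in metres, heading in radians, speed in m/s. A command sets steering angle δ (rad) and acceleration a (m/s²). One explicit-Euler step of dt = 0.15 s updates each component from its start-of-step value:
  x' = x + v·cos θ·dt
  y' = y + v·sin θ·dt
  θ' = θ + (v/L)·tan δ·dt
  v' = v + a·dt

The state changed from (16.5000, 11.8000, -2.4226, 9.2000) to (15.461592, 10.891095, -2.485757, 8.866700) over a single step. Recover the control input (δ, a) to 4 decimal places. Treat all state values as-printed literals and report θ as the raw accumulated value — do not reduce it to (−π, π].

a = (v'−v)/dt = (-0.333300)/0.15 = -2.2220
Δθ = θ'−θ = -0.063157;  (v·dt/L) = 9.2000·0.15/2.4 = 0.575000
tan δ = Δθ·L/(v·dt) = -0.109838  →  δ = -0.1094

δ = -0.1094, a = -2.2220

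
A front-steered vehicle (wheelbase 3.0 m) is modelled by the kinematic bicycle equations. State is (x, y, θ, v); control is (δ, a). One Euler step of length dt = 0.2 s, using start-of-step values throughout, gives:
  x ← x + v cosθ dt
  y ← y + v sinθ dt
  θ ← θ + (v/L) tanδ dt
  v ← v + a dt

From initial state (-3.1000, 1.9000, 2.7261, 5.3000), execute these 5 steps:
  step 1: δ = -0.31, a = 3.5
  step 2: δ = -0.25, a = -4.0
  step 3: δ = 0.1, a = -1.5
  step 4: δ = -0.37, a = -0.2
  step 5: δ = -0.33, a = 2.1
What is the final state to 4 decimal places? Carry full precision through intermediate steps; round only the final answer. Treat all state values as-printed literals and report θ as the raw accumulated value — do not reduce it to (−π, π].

after step 1 (δ=-0.31, a=3.5): (-4.069813, 2.327859, 2.612918, 6.000000)
after step 2 (δ=-0.25, a=-4.0): (-5.105984, 2.933127, 2.510781, 5.200000)
after step 3 (δ=0.1, a=-1.5): (-5.945835, 3.546519, 2.545564, 4.900000)
after step 4 (δ=-0.37, a=-0.2): (-6.756855, 4.096653, 2.418862, 4.860000)
after step 5 (δ=-0.33, a=2.1): (-7.485857, 4.739568, 2.307884, 5.280000)

(-7.4859, 4.7396, 2.3079, 5.2800)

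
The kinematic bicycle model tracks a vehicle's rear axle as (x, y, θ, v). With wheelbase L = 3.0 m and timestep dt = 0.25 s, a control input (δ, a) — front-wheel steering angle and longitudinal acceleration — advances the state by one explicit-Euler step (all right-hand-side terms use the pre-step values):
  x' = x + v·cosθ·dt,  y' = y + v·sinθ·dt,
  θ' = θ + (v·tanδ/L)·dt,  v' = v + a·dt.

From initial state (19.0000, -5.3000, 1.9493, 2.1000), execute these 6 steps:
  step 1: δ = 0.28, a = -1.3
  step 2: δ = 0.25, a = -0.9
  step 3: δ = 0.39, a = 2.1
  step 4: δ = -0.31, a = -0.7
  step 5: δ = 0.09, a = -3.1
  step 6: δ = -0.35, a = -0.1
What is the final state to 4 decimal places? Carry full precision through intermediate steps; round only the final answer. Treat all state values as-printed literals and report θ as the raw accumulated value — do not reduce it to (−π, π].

after step 1 (δ=0.28, a=-1.3): (18.805997, -4.812160, 1.999622, 1.775000)
after step 2 (δ=0.25, a=-0.9): (18.621484, -4.408590, 2.037391, 1.550000)
after step 3 (δ=0.39, a=2.1): (18.447168, -4.062511, 2.090486, 2.075000)
after step 4 (δ=-0.31, a=-0.7): (18.189551, -3.612250, 2.035096, 1.900000)
after step 5 (δ=0.09, a=-3.1): (17.976848, -3.187536, 2.049385, 1.125000)
after step 6 (δ=-0.35, a=-0.1): (17.847324, -2.937886, 2.015163, 1.100000)

(17.8473, -2.9379, 2.0152, 1.1000)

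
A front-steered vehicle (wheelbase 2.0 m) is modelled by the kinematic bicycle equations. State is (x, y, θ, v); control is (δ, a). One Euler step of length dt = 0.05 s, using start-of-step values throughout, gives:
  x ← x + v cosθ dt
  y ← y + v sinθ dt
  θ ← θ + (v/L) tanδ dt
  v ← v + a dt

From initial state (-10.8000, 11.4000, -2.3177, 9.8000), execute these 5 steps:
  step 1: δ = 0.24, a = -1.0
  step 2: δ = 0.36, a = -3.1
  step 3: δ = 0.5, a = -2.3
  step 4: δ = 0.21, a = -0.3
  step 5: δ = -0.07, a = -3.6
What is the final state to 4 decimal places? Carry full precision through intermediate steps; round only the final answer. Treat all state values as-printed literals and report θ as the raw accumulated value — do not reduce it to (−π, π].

(-12.1135, 9.4091, -2.0010, 9.2850)

after step 1 (δ=0.24, a=-1.0): (-11.132891, 11.040440, -2.257744, 9.750000)
after step 2 (δ=0.36, a=-3.1): (-11.442054, 10.663512, -2.165996, 9.595000)
after step 3 (δ=0.5, a=-2.3): (-11.711038, 10.266262, -2.034952, 9.480000)
after step 4 (δ=0.21, a=-0.3): (-11.923232, 9.842411, -1.984437, 9.465000)
after step 5 (δ=-0.07, a=-3.6): (-12.113453, 9.409073, -2.001028, 9.285000)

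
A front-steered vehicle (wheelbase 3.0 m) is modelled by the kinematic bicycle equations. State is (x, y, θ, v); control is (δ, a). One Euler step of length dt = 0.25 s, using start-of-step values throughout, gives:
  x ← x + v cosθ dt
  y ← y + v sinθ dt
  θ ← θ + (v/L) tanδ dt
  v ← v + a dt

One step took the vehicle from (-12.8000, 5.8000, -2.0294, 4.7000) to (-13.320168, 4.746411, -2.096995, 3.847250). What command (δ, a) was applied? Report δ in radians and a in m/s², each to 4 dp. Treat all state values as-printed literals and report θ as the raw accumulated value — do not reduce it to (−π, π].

δ = -0.1709, a = -3.4110

a = (v'−v)/dt = (-0.852750)/0.25 = -3.4110
Δθ = θ'−θ = -0.067595;  (v·dt/L) = 4.7000·0.25/3.0 = 0.391667
tan δ = Δθ·L/(v·dt) = -0.172583  →  δ = -0.1709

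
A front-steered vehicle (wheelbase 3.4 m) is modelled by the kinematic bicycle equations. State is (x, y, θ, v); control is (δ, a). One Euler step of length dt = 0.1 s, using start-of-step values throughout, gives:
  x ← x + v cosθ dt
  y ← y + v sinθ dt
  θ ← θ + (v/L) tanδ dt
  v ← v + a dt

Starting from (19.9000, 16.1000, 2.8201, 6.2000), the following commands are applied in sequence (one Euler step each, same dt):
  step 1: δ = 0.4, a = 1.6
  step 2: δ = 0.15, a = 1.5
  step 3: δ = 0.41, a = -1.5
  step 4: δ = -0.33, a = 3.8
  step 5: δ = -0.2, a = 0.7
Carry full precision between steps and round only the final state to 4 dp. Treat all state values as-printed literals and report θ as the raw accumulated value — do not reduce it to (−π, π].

(16.7675, 16.8056, 2.9044, 6.8100)

after step 1 (δ=0.4, a=1.6): (19.311766, 16.295910, 2.897198, 6.360000)
after step 2 (δ=0.15, a=1.5): (18.694665, 16.449802, 2.925469, 6.510000)
after step 3 (δ=0.41, a=-1.5): (18.058810, 16.589406, 3.008688, 6.360000)
after step 4 (δ=-0.33, a=3.8): (17.428419, 16.673685, 2.944616, 6.740000)
after step 5 (δ=-0.2, a=0.7): (16.767452, 16.805590, 2.904431, 6.810000)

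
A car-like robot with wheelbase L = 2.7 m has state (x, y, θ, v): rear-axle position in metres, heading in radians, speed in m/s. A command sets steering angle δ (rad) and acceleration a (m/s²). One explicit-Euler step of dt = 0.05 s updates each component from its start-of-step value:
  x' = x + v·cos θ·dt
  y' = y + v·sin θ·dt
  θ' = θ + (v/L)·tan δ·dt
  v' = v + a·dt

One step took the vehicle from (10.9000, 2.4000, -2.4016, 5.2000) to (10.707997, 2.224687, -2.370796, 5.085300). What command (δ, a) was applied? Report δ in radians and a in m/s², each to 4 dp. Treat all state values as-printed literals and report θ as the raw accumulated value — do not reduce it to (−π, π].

δ = 0.3096, a = -2.2940

a = (v'−v)/dt = (-0.114700)/0.05 = -2.2940
Δθ = θ'−θ = 0.030804;  (v·dt/L) = 5.2000·0.05/2.7 = 0.096296
tan δ = Δθ·L/(v·dt) = 0.319888  →  δ = 0.3096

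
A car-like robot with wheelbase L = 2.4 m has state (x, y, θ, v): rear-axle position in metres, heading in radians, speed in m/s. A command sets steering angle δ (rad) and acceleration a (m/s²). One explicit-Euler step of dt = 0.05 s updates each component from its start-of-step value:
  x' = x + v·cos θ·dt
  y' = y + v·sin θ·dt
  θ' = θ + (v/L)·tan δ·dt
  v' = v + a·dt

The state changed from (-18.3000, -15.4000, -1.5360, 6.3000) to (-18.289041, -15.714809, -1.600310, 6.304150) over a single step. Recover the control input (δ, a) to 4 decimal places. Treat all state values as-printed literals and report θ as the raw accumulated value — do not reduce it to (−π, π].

a = (v'−v)/dt = (0.004150)/0.05 = 0.0830
Δθ = θ'−θ = -0.064310;  (v·dt/L) = 6.3000·0.05/2.4 = 0.131250
tan δ = Δθ·L/(v·dt) = -0.489981  →  δ = -0.4556

δ = -0.4556, a = 0.0830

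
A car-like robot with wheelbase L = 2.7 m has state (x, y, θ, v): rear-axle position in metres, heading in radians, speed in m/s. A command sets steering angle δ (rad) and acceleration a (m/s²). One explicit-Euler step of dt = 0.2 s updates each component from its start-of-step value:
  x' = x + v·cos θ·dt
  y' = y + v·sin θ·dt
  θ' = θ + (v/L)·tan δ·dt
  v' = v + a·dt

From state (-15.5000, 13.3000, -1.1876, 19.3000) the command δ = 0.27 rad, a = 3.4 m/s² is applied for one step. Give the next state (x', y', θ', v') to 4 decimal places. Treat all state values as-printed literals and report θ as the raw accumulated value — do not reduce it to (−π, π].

x' = -15.5000 + 19.3000·cos(-1.1876)·0.2 = -14.0568
y' = 13.3000 + 19.3000·sin(-1.1876)·0.2 = 9.7199
θ' = -1.1876 + (19.3000/2.7)·tan(0.27)·0.2 = -0.7919
v' = 19.3000 + 3.4000·0.2 = 19.9800

(-14.0568, 9.7199, -0.7919, 19.9800)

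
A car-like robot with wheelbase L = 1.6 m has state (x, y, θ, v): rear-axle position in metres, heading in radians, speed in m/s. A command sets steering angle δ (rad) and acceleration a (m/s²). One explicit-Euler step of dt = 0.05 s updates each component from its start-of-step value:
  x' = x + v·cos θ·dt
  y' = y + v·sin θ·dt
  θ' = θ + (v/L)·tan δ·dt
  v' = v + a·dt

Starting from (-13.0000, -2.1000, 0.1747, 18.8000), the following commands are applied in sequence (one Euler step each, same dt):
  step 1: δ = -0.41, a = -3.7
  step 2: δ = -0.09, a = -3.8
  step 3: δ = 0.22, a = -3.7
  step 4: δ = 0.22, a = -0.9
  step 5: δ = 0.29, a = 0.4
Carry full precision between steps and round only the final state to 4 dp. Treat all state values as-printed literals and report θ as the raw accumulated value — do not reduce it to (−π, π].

(-8.4186, -2.0262, 0.2928, 18.2150)

after step 1 (δ=-0.41, a=-3.7): (-12.074308, -1.936616, -0.080646, 18.615000)
after step 2 (δ=-0.09, a=-3.8): (-11.146583, -2.011596, -0.133142, 18.425000)
after step 3 (δ=0.22, a=-3.7): (-10.233486, -2.133891, -0.004386, 18.240000)
after step 4 (δ=0.22, a=-0.9): (-9.321495, -2.137892, 0.123077, 18.195000)
after step 5 (δ=0.29, a=0.4): (-8.418627, -2.026205, 0.292752, 18.215000)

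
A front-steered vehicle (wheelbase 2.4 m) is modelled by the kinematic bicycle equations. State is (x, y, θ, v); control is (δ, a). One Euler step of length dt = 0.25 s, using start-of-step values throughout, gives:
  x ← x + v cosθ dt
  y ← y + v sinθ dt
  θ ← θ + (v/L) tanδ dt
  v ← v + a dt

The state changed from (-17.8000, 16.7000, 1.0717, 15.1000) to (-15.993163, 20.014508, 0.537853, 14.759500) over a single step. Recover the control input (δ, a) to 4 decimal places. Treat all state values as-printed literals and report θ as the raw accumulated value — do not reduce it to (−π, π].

δ = -0.3272, a = -1.3620

a = (v'−v)/dt = (-0.340500)/0.25 = -1.3620
Δθ = θ'−θ = -0.533847;  (v·dt/L) = 15.1000·0.25/2.4 = 1.572917
tan δ = Δθ·L/(v·dt) = -0.339399  →  δ = -0.3272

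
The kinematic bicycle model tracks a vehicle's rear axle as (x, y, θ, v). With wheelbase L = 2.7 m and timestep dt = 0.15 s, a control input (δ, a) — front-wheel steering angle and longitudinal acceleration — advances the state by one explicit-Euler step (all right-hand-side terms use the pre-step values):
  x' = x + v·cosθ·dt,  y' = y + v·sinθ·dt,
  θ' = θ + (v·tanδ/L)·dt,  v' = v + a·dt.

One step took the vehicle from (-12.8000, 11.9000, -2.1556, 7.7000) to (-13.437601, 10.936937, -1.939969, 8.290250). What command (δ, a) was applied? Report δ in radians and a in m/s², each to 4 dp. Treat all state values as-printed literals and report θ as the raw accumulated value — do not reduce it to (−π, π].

a = (v'−v)/dt = (0.590250)/0.15 = 3.9350
Δθ = θ'−θ = 0.215631;  (v·dt/L) = 7.7000·0.15/2.7 = 0.427778
tan δ = Δθ·L/(v·dt) = 0.504072  →  δ = 0.4669

δ = 0.4669, a = 3.9350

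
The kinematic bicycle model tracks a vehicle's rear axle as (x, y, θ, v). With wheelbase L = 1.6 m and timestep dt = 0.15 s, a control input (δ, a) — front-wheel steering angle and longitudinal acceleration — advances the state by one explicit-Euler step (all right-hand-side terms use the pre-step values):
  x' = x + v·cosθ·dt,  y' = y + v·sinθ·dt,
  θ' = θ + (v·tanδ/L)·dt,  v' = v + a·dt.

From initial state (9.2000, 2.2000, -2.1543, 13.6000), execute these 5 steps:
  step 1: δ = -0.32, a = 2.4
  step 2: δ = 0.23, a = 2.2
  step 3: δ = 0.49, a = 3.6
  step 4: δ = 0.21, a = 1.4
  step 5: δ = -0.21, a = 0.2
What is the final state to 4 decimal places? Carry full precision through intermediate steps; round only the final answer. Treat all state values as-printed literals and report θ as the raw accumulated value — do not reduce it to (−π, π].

after step 1 (δ=-0.32, a=2.4): (8.076059, 0.497544, -2.576821, 13.960000)
after step 2 (δ=0.23, a=2.2): (6.307234, -0.623212, -2.270386, 14.290000)
after step 3 (δ=0.49, a=3.6): (4.927026, -2.263218, -1.555813, 14.830000)
after step 4 (δ=0.21, a=1.4): (4.960355, -4.487468, -1.259478, 15.040000)
after step 5 (δ=-0.21, a=0.2): (5.651399, -6.635023, -1.560009, 15.070000)

(5.6514, -6.6350, -1.5600, 15.0700)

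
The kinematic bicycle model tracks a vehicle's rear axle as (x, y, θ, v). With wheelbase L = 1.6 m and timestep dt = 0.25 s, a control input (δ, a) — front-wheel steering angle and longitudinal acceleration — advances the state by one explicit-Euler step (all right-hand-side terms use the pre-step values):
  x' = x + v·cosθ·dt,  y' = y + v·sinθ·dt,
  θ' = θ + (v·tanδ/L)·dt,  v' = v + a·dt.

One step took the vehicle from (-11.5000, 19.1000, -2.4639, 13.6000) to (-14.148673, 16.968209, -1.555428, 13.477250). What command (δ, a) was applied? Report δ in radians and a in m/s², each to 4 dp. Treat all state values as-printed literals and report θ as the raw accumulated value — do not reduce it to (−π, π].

a = (v'−v)/dt = (-0.122750)/0.25 = -0.4910
Δθ = θ'−θ = 0.908472;  (v·dt/L) = 13.6000·0.25/1.6 = 2.125000
tan δ = Δθ·L/(v·dt) = 0.427516  →  δ = 0.4040

δ = 0.4040, a = -0.4910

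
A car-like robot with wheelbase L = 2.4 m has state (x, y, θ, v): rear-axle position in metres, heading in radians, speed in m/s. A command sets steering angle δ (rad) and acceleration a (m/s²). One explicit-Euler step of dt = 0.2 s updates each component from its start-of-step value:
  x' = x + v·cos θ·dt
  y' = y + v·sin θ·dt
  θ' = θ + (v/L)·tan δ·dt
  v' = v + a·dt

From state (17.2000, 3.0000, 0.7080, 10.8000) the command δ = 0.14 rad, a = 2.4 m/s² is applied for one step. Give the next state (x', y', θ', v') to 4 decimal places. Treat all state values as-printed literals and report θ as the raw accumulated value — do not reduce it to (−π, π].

(18.8409, 4.4047, 0.8348, 11.2800)

x' = 17.2000 + 10.8000·cos(0.7080)·0.2 = 18.8409
y' = 3.0000 + 10.8000·sin(0.7080)·0.2 = 4.4047
θ' = 0.7080 + (10.8000/2.4)·tan(0.14)·0.2 = 0.8348
v' = 10.8000 + 2.4000·0.2 = 11.2800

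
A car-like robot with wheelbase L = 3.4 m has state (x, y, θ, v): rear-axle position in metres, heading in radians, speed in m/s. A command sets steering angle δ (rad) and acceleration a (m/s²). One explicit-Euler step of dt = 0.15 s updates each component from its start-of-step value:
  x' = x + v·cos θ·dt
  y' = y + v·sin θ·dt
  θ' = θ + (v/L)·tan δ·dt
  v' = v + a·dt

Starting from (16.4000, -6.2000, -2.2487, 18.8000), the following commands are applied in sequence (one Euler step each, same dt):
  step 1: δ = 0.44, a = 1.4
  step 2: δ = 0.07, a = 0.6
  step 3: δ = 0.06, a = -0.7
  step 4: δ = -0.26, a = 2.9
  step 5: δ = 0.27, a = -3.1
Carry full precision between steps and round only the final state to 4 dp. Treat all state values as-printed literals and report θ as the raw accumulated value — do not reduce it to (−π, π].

after step 1 (δ=0.44, a=1.4): (14.631404, -8.396467, -1.858229, 19.010000)
after step 2 (δ=0.07, a=0.6): (13.823029, -11.130984, -1.799426, 19.100000)
after step 3 (δ=0.06, a=-0.7): (13.173698, -13.921431, -1.748806, 18.995000)
after step 4 (δ=-0.26, a=2.9): (12.669178, -16.725657, -1.971736, 19.430000)
after step 5 (δ=0.27, a=-3.1): (11.531696, -19.409022, -1.734497, 18.965000)

(11.5317, -19.4090, -1.7345, 18.9650)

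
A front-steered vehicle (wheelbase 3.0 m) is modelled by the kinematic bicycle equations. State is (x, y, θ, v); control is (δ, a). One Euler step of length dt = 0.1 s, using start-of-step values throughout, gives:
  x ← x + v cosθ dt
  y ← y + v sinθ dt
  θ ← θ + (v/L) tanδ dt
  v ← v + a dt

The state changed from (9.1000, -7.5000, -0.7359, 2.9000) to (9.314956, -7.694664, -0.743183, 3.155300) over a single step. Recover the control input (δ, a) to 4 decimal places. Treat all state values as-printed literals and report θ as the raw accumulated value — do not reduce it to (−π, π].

δ = -0.0752, a = 2.5530

a = (v'−v)/dt = (0.255300)/0.1 = 2.5530
Δθ = θ'−θ = -0.007283;  (v·dt/L) = 2.9000·0.1/3.0 = 0.096667
tan δ = Δθ·L/(v·dt) = -0.075341  →  δ = -0.0752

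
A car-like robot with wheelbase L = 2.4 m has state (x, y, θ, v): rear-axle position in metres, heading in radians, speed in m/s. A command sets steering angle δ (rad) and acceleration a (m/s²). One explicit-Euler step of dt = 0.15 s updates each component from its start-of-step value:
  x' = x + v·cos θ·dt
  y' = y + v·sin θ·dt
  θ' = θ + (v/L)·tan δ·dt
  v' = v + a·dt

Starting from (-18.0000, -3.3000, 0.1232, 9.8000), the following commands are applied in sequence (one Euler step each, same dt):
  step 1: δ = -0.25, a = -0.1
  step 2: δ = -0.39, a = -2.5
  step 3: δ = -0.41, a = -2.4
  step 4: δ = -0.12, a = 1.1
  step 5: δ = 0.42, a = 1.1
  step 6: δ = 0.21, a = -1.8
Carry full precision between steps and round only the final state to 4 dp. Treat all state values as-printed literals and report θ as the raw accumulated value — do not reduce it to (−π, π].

after step 1 (δ=-0.25, a=-0.1): (-16.541142, -3.119354, -0.033197, 9.785000)
after step 2 (δ=-0.39, a=-2.5): (-15.074201, -3.168070, -0.284583, 9.410000)
after step 3 (δ=-0.41, a=-2.4): (-13.719473, -3.564358, -0.540200, 9.050000)
after step 4 (δ=-0.12, a=1.1): (-12.555273, -4.262531, -0.608403, 9.215000)
after step 5 (δ=0.42, a=1.1): (-11.421051, -5.052566, -0.351205, 9.380000)
after step 6 (δ=0.21, a=-1.8): (-10.099936, -5.536616, -0.226250, 9.110000)

(-10.0999, -5.5366, -0.2263, 9.1100)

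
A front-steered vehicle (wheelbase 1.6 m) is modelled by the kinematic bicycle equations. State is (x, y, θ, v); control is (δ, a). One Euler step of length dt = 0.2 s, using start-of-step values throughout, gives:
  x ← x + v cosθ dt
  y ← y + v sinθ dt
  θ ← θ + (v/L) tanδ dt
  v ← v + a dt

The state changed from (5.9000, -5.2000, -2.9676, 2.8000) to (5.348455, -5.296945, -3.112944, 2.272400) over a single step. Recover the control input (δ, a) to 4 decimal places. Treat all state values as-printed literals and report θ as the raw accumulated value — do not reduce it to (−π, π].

a = (v'−v)/dt = (-0.527600)/0.2 = -2.6380
Δθ = θ'−θ = -0.145344;  (v·dt/L) = 2.8000·0.2/1.6 = 0.350000
tan δ = Δθ·L/(v·dt) = -0.415269  →  δ = -0.3936

δ = -0.3936, a = -2.6380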